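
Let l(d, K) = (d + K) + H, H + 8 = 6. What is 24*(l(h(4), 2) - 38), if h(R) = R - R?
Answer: -912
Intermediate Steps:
H = -2 (H = -8 + 6 = -2)
h(R) = 0
l(d, K) = -2 + K + d (l(d, K) = (d + K) - 2 = (K + d) - 2 = -2 + K + d)
24*(l(h(4), 2) - 38) = 24*((-2 + 2 + 0) - 38) = 24*(0 - 38) = 24*(-38) = -912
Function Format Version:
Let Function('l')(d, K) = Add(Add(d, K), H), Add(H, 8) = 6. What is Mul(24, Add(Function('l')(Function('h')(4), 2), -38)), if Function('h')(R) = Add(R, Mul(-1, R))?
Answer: -912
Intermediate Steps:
H = -2 (H = Add(-8, 6) = -2)
Function('h')(R) = 0
Function('l')(d, K) = Add(-2, K, d) (Function('l')(d, K) = Add(Add(d, K), -2) = Add(Add(K, d), -2) = Add(-2, K, d))
Mul(24, Add(Function('l')(Function('h')(4), 2), -38)) = Mul(24, Add(Add(-2, 2, 0), -38)) = Mul(24, Add(0, -38)) = Mul(24, -38) = -912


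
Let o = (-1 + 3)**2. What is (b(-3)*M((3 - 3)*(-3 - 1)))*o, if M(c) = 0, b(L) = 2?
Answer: 0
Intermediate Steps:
o = 4 (o = 2**2 = 4)
(b(-3)*M((3 - 3)*(-3 - 1)))*o = (2*0)*4 = 0*4 = 0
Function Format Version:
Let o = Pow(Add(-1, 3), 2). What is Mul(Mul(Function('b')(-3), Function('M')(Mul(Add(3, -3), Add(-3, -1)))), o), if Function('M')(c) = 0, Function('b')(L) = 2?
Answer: 0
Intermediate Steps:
o = 4 (o = Pow(2, 2) = 4)
Mul(Mul(Function('b')(-3), Function('M')(Mul(Add(3, -3), Add(-3, -1)))), o) = Mul(Mul(2, 0), 4) = Mul(0, 4) = 0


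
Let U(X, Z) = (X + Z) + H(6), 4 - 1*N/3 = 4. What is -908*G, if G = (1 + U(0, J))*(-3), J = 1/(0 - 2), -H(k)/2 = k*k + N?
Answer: -194766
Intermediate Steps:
N = 0 (N = 12 - 3*4 = 12 - 12 = 0)
H(k) = -2*k**2 (H(k) = -2*(k*k + 0) = -2*(k**2 + 0) = -2*k**2)
J = -1/2 (J = 1/(-2) = -1/2 ≈ -0.50000)
U(X, Z) = -72 + X + Z (U(X, Z) = (X + Z) - 2*6**2 = (X + Z) - 2*36 = (X + Z) - 72 = -72 + X + Z)
G = 429/2 (G = (1 + (-72 + 0 - 1/2))*(-3) = (1 - 145/2)*(-3) = -143/2*(-3) = 429/2 ≈ 214.50)
-908*G = -908*429/2 = -194766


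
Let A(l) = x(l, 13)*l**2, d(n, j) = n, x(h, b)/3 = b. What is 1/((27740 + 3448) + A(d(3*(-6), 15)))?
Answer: 1/43824 ≈ 2.2819e-5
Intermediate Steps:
x(h, b) = 3*b
A(l) = 39*l**2 (A(l) = (3*13)*l**2 = 39*l**2)
1/((27740 + 3448) + A(d(3*(-6), 15))) = 1/((27740 + 3448) + 39*(3*(-6))**2) = 1/(31188 + 39*(-18)**2) = 1/(31188 + 39*324) = 1/(31188 + 12636) = 1/43824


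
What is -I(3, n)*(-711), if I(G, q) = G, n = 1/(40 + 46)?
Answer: 2133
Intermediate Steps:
n = 1/86 ≈ 0.011628
-I(3, n)*(-711) = -3*(-711) = -1*(-2133) = 2133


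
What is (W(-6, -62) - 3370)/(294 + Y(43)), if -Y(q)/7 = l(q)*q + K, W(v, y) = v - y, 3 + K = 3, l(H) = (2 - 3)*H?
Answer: -3314/13237 ≈ -0.25036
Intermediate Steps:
l(H) = -H
K = 0 (K = -3 + 3 = 0)
Y(q) = 7*q² (Y(q) = -7*((-q)*q + 0) = -7*(-q² + 0) = -(-7)*q² = 7*q²)
(W(-6, -62) - 3370)/(294 + Y(43)) = ((-6 - 1*(-62)) - 3370)/(294 + 7*43²) = ((-6 + 62) - 3370)/(294 + 7*1849) = (56 - 3370)/(294 + 12943) = -3314/13237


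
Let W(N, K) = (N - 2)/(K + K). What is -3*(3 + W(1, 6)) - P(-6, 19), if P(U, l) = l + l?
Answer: -187/4 ≈ -46.750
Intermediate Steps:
W(N, K) = (-2 + N)/(2*K) (W(N, K) = (-2 + N)/((2*K)) = (-2 + N)*(1/(2*K)) = (-2 + N)/(2*K))
P(U, l) = 2*l
-3*(3 + W(1, 6)) - P(-6, 19) = -3*(3 + (½)*(-2 + 1)/6) - 2*19 = -3*(3 + (½)*(⅙)*(-1)) - 1*38 = -3*(3 - 1/12) - 38 = -3*35/12 - 38 = -35/4 - 38 = -187/4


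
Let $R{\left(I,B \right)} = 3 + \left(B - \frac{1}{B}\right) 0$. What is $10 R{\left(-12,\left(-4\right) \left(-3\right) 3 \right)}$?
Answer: $30$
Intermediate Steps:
$R{\left(I,B \right)} = 3$ ($R{\left(I,B \right)} = 3 + 0 = 3$)
$10 R{\left(-12,\left(-4\right) \left(-3\right) 3 \right)} = 10 \cdot 3 = 30$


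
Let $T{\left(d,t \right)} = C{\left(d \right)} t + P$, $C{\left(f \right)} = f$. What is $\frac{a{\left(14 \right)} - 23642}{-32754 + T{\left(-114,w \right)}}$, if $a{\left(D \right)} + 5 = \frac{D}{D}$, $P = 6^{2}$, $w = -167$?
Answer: $\frac{3941}{2280} \approx 1.7285$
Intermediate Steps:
$P = 36$
$a{\left(D \right)} = -4$ ($a{\left(D \right)} = -5 + \frac{D}{D} = -5 + 1 = -4$)
$T{\left(d,t \right)} = 36 + d t$ ($T{\left(d,t \right)} = d t + 36 = 36 + d t$)
$\frac{a{\left(14 \right)} - 23642}{-32754 + T{\left(-114,w \right)}} = \frac{-4 - 23642}{-32754 + \left(36 - -19038\right)} = - \frac{23646}{-32754 + \left(36 + 19038\right)} = - \frac{23646}{-32754 + 19074} = - \frac{23646}{-13680} = \left(-23646\right) \left(- \frac{1}{13680}\right) = \frac{3941}{2280}$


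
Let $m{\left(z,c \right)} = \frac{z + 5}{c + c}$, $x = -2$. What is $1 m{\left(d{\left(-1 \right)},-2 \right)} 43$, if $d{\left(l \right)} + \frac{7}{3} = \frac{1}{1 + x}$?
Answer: $- \frac{215}{12} \approx -17.917$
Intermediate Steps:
$d{\left(l \right)} = - \frac{10}{3}$ ($d{\left(l \right)} = - \frac{7}{3} + \frac{1}{1 - 2} = - \frac{7}{3} + \frac{1}{-1} = - \frac{7}{3} - 1 = - \frac{10}{3}$)
$m{\left(z,c \right)} = \frac{5 + z}{2 c}$
$1 m{\left(d{\left(-1 \right)},-2 \right)} 43 = 1 \frac{5 - \frac{10}{3}}{2 \left(-2\right)} 43 = 1 \cdot \frac{1}{2} \left(- \frac{1}{2}\right) \frac{5}{3} \cdot 43 = 1 \left(- \frac{5}{12}\right) 43 = \left(- \frac{5}{12}\right) 43 = - \frac{215}{12}$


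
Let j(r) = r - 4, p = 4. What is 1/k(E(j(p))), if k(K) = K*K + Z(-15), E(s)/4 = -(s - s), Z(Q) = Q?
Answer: -1/15 ≈ -0.066667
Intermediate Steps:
j(r) = -4 + r
E(s) = 0 (E(s) = 4*(-(s - s)) = 4*(-1*0) = 4*0 = 0)
k(K) = -15 + K² (k(K) = K*K - 15 = K² - 15 = -15 + K²)
1/k(E(j(p))) = 1/(-15 + 0²) = 1/(-15 + 0) = 1/(-15) = -1/15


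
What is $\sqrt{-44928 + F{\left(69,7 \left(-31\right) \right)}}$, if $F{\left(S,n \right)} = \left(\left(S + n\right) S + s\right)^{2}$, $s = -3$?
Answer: $3 \sqrt{11589033} \approx 10213.0$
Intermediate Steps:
$F{\left(S,n \right)} = \left(-3 + S \left(S + n\right)\right)^{2}$ ($F{\left(S,n \right)} = \left(\left(S + n\right) S - 3\right)^{2} = \left(S \left(S + n\right) - 3\right)^{2} = \left(-3 + S \left(S + n\right)\right)^{2}$)
$\sqrt{-44928 + F{\left(69,7 \left(-31\right) \right)}} = \sqrt{-44928 + \left(-3 + 69^{2} + 69 \cdot 7 \left(-31\right)\right)^{2}} = \sqrt{-44928 + \left(-3 + 4761 + 69 \left(-217\right)\right)^{2}} = \sqrt{-44928 + \left(-3 + 4761 - 14973\right)^{2}} = \sqrt{-44928 + \left(-10215\right)^{2}} = \sqrt{-44928 + 104346225} = \sqrt{104301297} = 3 \sqrt{11589033}$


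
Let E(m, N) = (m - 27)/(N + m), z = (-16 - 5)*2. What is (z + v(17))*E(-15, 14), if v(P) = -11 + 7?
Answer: -1932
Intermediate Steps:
z = -42 (z = -21*2 = -42)
E(m, N) = (-27 + m)/(N + m)
v(P) = -4
(z + v(17))*E(-15, 14) = (-42 - 4)*((-27 - 15)/(14 - 15)) = -46*(-42)/(-1) = -(-46)*(-42) = -46*42 = -1932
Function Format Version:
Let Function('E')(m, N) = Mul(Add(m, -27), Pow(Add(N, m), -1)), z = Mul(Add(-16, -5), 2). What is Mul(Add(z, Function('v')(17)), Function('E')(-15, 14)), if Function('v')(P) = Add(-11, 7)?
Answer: -1932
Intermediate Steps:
z = -42 (z = Mul(-21, 2) = -42)
Function('E')(m, N) = Mul(Pow(Add(N, m), -1), Add(-27, m)) (Function('E')(m, N) = Mul(Add(-27, m), Pow(Add(N, m), -1)) = Mul(Pow(Add(N, m), -1), Add(-27, m)))
Function('v')(P) = -4
Mul(Add(z, Function('v')(17)), Function('E')(-15, 14)) = Mul(Add(-42, -4), Mul(Pow(Add(14, -15), -1), Add(-27, -15))) = Mul(-46, Mul(Pow(-1, -1), -42)) = Mul(-46, Mul(-1, -42)) = Mul(-46, 42) = -1932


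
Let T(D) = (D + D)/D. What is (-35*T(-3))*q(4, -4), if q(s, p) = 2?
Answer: -140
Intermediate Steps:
T(D) = 2 (T(D) = (2*D)/D = 2)
(-35*T(-3))*q(4, -4) = -35*2*2 = -70*2 = -140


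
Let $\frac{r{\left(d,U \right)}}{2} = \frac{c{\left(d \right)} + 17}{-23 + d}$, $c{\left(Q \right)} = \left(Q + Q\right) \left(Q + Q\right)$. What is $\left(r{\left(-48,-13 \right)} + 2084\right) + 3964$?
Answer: $\frac{410942}{71} \approx 5787.9$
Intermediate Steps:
$c{\left(Q \right)} = 4 Q^{2}$ ($c{\left(Q \right)} = 2 Q 2 Q = 4 Q^{2}$)
$r{\left(d,U \right)} = \frac{2 \left(17 + 4 d^{2}\right)}{-23 + d}$ ($r{\left(d,U \right)} = 2 \frac{4 d^{2} + 17}{-23 + d} = 2 \frac{17 + 4 d^{2}}{-23 + d} = \frac{2 \left(17 + 4 d^{2}\right)}{-23 + d}$)
$\left(r{\left(-48,-13 \right)} + 2084\right) + 3964 = \left(\frac{2 \left(17 + 4 \left(-48\right)^{2}\right)}{-23 - 48} + 2084\right) + 3964 = \left(\frac{2 \left(17 + 4 \cdot 2304\right)}{-71} + 2084\right) + 3964 = \left(2 \left(- \frac{1}{71}\right) \left(17 + 9216\right) + 2084\right) + 3964 = \left(2 \left(- \frac{1}{71}\right) 9233 + 2084\right) + 3964 = \left(- \frac{18466}{71} + 2084\right) + 3964 = \frac{129498}{71} + 3964 = \frac{410942}{71}$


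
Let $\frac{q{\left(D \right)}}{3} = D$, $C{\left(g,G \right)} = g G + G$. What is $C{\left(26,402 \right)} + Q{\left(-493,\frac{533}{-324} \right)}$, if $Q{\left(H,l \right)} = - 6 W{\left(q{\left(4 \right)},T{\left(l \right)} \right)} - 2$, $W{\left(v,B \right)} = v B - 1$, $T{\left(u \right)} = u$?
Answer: $\frac{98788}{9} \approx 10976.0$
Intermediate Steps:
$C{\left(g,G \right)} = G + G g$ ($C{\left(g,G \right)} = G g + G = G + G g$)
$q{\left(D \right)} = 3 D$
$W{\left(v,B \right)} = -1 + B v$ ($W{\left(v,B \right)} = B v - 1 = -1 + B v$)
$Q{\left(H,l \right)} = 4 - 72 l$ ($Q{\left(H,l \right)} = - 6 \left(-1 + l 3 \cdot 4\right) - 2 = - 6 \left(-1 + l 12\right) - 2 = - 6 \left(-1 + 12 l\right) - 2 = \left(6 - 72 l\right) - 2 = 4 - 72 l$)
$C{\left(26,402 \right)} + Q{\left(-493,\frac{533}{-324} \right)} = 402 \left(1 + 26\right) - \left(-4 + 72 \frac{533}{-324}\right) = 402 \cdot 27 - \left(-4 + 72 \cdot 533 \left(- \frac{1}{324}\right)\right) = 10854 + \left(4 - - \frac{1066}{9}\right) = 10854 + \left(4 + \frac{1066}{9}\right) = 10854 + \frac{1102}{9} = \frac{98788}{9}$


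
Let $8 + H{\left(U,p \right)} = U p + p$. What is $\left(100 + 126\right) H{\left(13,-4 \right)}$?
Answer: $-14464$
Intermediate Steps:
$H{\left(U,p \right)} = -8 + p + U p$ ($H{\left(U,p \right)} = -8 + \left(U p + p\right) = -8 + \left(p + U p\right) = -8 + p + U p$)
$\left(100 + 126\right) H{\left(13,-4 \right)} = \left(100 + 126\right) \left(-8 - 4 + 13 \left(-4\right)\right) = 226 \left(-8 - 4 - 52\right) = 226 \left(-64\right) = -14464$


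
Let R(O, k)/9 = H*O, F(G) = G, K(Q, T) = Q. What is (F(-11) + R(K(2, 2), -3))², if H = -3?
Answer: 4225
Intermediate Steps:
R(O, k) = -27*O (R(O, k) = 9*(-3*O) = -27*O)
(F(-11) + R(K(2, 2), -3))² = (-11 - 27*2)² = (-11 - 54)² = (-65)² = 4225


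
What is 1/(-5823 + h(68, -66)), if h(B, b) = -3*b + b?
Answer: -1/5691 ≈ -0.00017572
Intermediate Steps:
h(B, b) = -2*b (h(B, b) = -3*b + b = -2*b)
1/(-5823 + h(68, -66)) = 1/(-5823 - 2*(-66)) = 1/(-5823 + 132) = 1/(-5691) = -1/5691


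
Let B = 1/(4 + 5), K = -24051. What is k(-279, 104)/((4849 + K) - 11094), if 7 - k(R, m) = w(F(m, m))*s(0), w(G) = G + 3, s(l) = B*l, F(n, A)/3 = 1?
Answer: -1/4328 ≈ -0.00023105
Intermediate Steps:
F(n, A) = 3 (F(n, A) = 3*1 = 3)
B = 1/9 ≈ 0.11111
s(l) = l/9
w(G) = 3 + G
k(R, m) = 7 (k(R, m) = 7 - (3 + 3)*(1/9)*0 = 7 - 6*0 = 7 - 1*0 = 7 + 0 = 7)
k(-279, 104)/((4849 + K) - 11094) = 7/((4849 - 24051) - 11094) = 7/(-19202 - 11094) = 7/(-30296) = 7*(-1/30296) = -1/4328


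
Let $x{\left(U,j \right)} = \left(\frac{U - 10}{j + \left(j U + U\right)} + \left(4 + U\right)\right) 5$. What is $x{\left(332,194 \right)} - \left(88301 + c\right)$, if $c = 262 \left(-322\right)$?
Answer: $- \frac{73277214}{32467} \approx -2257.0$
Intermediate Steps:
$c = -84364$
$x{\left(U,j \right)} = 20 + 5 U + \frac{5 \left(-10 + U\right)}{U + j + U j}$ ($x{\left(U,j \right)} = \left(\frac{-10 + U}{j + \left(U j + U\right)} + \left(4 + U\right)\right) 5 = \left(\frac{-10 + U}{j + \left(U + U j\right)} + \left(4 + U\right)\right) 5 = \left(\frac{-10 + U}{U + j + U j} + \left(4 + U\right)\right) 5 = \left(4 + U + \frac{-10 + U}{U + j + U j}\right) 5 = 20 + 5 U + \frac{5 \left(-10 + U\right)}{U + j + U j}$)
$x{\left(332,194 \right)} - \left(88301 + c\right) = \frac{5 \left(-10 + 332^{2} + 4 \cdot 194 + 5 \cdot 332 + 194 \cdot 332^{2} + 5 \cdot 332 \cdot 194\right)}{332 + 194 + 332 \cdot 194} - \left(88301 - 84364\right) = \frac{5 \left(-10 + 110224 + 776 + 1660 + 194 \cdot 110224 + 322040\right)}{332 + 194 + 64408} - 3937 = \frac{5 \left(-10 + 110224 + 776 + 1660 + 21383456 + 322040\right)}{64934} - 3937 = 5 \cdot \frac{1}{64934} \cdot 21818146 - 3937 = \frac{54545365}{32467} - 3937 = - \frac{73277214}{32467}$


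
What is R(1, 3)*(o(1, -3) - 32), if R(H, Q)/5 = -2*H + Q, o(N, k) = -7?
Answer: -195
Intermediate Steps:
R(H, Q) = -10*H + 5*Q (R(H, Q) = 5*(-2*H + Q) = 5*(Q - 2*H) = -10*H + 5*Q)
R(1, 3)*(o(1, -3) - 32) = (-10*1 + 5*3)*(-7 - 32) = (-10 + 15)*(-39) = 5*(-39) = -195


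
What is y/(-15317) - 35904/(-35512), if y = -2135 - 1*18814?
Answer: 161735307/67992163 ≈ 2.3787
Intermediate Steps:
y = -20949 (y = -2135 - 18814 = -20949)
y/(-15317) - 35904/(-35512) = -20949/(-15317) - 35904/(-35512) = -20949*(-1/15317) - 35904*(-1/35512) = 20949/15317 + 4488/4439 = 161735307/67992163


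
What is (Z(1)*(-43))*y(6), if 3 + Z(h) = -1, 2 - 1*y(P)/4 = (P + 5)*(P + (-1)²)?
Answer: -51600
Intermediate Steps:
y(P) = 8 - 4*(1 + P)*(5 + P) (y(P) = 8 - 4*(P + 5)*(P + (-1)²) = 8 - 4*(5 + P)*(P + 1) = 8 - 4*(5 + P)*(1 + P) = 8 - 4*(1 + P)*(5 + P))
Z(h) = -4 (Z(h) = -3 - 1 = -4)
(Z(1)*(-43))*y(6) = (-4*(-43))*(-12 - 24*6 - 4*6²) = 172*(-12 - 144 - 4*36) = 172*(-12 - 144 - 144) = 172*(-300) = -51600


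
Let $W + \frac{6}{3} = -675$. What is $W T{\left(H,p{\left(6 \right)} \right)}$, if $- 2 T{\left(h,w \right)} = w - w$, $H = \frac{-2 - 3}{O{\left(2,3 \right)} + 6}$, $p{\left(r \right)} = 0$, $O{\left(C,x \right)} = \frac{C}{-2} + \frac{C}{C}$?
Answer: $0$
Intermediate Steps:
$O{\left(C,x \right)} = 1 - \frac{C}{2}$ ($O{\left(C,x \right)} = C \left(- \frac{1}{2}\right) + 1 = - \frac{C}{2} + 1 = 1 - \frac{C}{2}$)
$H = - \frac{5}{6}$ ($H = \frac{-2 - 3}{\left(1 - 1\right) + 6} = - \frac{5}{\left(1 - 1\right) + 6} = - \frac{5}{0 + 6} = - \frac{5}{6} \approx -0.83333$)
$T{\left(h,w \right)} = 0$ ($T{\left(h,w \right)} = - \frac{w - w}{2} = \left(- \frac{1}{2}\right) 0 = 0$)
$W = -677$ ($W = -2 - 675 = -677$)
$W T{\left(H,p{\left(6 \right)} \right)} = \left(-677\right) 0 = 0$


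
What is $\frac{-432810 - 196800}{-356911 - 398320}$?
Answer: $\frac{629610}{755231} \approx 0.83367$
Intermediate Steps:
$\frac{-432810 - 196800}{-356911 - 398320} = - \frac{629610}{-755231} = \left(-629610\right) \left(- \frac{1}{755231}\right) = \frac{629610}{755231}$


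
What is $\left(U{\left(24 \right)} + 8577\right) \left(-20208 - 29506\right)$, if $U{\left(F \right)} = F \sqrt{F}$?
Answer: $-426396978 - 2386272 \sqrt{6} \approx -4.3224 \cdot 10^{8}$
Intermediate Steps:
$U{\left(F \right)} = F^{\frac{3}{2}}$
$\left(U{\left(24 \right)} + 8577\right) \left(-20208 - 29506\right) = \left(24^{\frac{3}{2}} + 8577\right) \left(-20208 - 29506\right) = \left(48 \sqrt{6} + 8577\right) \left(-49714\right) = \left(8577 + 48 \sqrt{6}\right) \left(-49714\right) = -426396978 - 2386272 \sqrt{6}$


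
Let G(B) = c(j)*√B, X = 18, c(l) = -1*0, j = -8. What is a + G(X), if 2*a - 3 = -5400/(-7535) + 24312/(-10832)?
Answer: 3003981/4080956 ≈ 0.73610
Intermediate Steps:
c(l) = 0
G(B) = 0 (G(B) = 0*√B = 0)
a = 3003981/4080956 (a = 3/2 + (-5400/(-7535) + 24312/(-10832))/2 = 3/2 + (-5400*(-1/7535) + 24312*(-1/10832))/2 = 3/2 + (1080/1507 - 3039/1354)/2 = 3/2 + (½)*(-3117453/2040478) = 3/2 - 3117453/4080956 = 3003981/4080956 ≈ 0.73610)
a + G(X) = 3003981/4080956 + 0 = 3003981/4080956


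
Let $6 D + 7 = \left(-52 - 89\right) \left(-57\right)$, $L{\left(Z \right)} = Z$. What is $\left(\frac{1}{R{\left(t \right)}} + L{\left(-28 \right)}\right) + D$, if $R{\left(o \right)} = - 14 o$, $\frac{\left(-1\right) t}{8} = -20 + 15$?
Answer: $\frac{2201357}{1680} \approx 1310.3$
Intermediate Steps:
$t = 40$ ($t = - 8 \left(-20 + 15\right) = \left(-8\right) \left(-5\right) = 40$)
$D = \frac{4015}{3}$ ($D = - \frac{7}{6} + \frac{\left(-52 - 89\right) \left(-57\right)}{6} = - \frac{7}{6} + \frac{\left(-141\right) \left(-57\right)}{6} = - \frac{7}{6} + \frac{1}{6} \cdot 8037 = - \frac{7}{6} + \frac{2679}{2} = \frac{4015}{3} \approx 1338.3$)
$\left(\frac{1}{R{\left(t \right)}} + L{\left(-28 \right)}\right) + D = \left(\frac{1}{\left(-14\right) 40} - 28\right) + \frac{4015}{3} = \left(\frac{1}{-560} - 28\right) + \frac{4015}{3} = \left(- \frac{1}{560} - 28\right) + \frac{4015}{3} = - \frac{15681}{560} + \frac{4015}{3} = \frac{2201357}{1680}$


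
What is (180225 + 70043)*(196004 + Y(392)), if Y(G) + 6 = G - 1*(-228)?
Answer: 49207193624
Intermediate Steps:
Y(G) = 222 + G (Y(G) = -6 + (G - 1*(-228)) = -6 + (G + 228) = -6 + (228 + G) = 222 + G)
(180225 + 70043)*(196004 + Y(392)) = (180225 + 70043)*(196004 + (222 + 392)) = 250268*(196004 + 614) = 250268*196618 = 49207193624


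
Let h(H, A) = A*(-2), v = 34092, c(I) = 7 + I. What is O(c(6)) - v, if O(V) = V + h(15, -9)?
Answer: -34061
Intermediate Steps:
h(H, A) = -2*A
O(V) = 18 + V (O(V) = V - 2*(-9) = V + 18 = 18 + V)
O(c(6)) - v = (18 + (7 + 6)) - 1*34092 = (18 + 13) - 34092 = 31 - 34092 = -34061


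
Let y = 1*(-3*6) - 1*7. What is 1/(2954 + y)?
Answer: 1/2929 ≈ 0.00034141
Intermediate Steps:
y = -25 (y = 1*(-18) - 7 = -18 - 7 = -25)
1/(2954 + y) = 1/(2954 - 25) = 1/2929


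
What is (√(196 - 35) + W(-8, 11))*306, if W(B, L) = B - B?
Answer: 306*√161 ≈ 3882.7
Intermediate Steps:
W(B, L) = 0
(√(196 - 35) + W(-8, 11))*306 = (√(196 - 35) + 0)*306 = (√161 + 0)*306 = √161*306 = 306*√161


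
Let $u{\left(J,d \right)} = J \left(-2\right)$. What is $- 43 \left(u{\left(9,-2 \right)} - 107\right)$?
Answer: $5375$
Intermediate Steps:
$u{\left(J,d \right)} = - 2 J$
$- 43 \left(u{\left(9,-2 \right)} - 107\right) = - 43 \left(\left(-2\right) 9 - 107\right) = - 43 \left(-18 - 107\right) = \left(-43\right) \left(-125\right) = 5375$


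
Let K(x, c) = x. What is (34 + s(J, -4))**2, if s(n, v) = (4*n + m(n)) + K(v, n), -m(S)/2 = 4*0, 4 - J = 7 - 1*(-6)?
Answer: 36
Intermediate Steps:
J = -9 (J = 4 - (7 - 1*(-6)) = 4 - (7 + 6) = 4 - 1*13 = 4 - 13 = -9)
m(S) = 0 (m(S) = -8*0 = -2*0 = 0)
s(n, v) = v + 4*n (s(n, v) = (4*n + 0) + v = 4*n + v = v + 4*n)
(34 + s(J, -4))**2 = (34 + (-4 + 4*(-9)))**2 = (34 + (-4 - 36))**2 = (34 - 40)**2 = (-6)**2 = 36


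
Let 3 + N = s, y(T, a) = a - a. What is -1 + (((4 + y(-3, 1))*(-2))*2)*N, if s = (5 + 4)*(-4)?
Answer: 623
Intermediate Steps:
y(T, a) = 0
s = -36 (s = 9*(-4) = -36)
N = -39 (N = -3 - 36 = -39)
-1 + (((4 + y(-3, 1))*(-2))*2)*N = -1 + (((4 + 0)*(-2))*2)*(-39) = -1 + ((4*(-2))*2)*(-39) = -1 - 8*2*(-39) = -1 - 16*(-39) = -1 + 624 = 623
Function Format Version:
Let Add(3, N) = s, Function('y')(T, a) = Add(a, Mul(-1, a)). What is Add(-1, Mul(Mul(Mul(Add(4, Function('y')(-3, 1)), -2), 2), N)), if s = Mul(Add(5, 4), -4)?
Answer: 623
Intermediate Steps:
Function('y')(T, a) = 0
s = -36 (s = Mul(9, -4) = -36)
N = -39 (N = Add(-3, -36) = -39)
Add(-1, Mul(Mul(Mul(Add(4, Function('y')(-3, 1)), -2), 2), N)) = Add(-1, Mul(Mul(Mul(Add(4, 0), -2), 2), -39)) = Add(-1, Mul(Mul(Mul(4, -2), 2), -39)) = Add(-1, Mul(Mul(-8, 2), -39)) = Add(-1, Mul(-16, -39)) = Add(-1, 624) = 623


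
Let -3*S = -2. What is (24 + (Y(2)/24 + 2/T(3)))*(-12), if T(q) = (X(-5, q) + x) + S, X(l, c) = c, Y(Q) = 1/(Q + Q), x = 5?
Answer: -30253/104 ≈ -290.89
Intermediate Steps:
S = 2/3 (S = -1/3*(-2) = 2/3 ≈ 0.66667)
Y(Q) = 1/(2*Q)
T(q) = 17/3 + q (T(q) = (q + 5) + 2/3 = (5 + q) + 2/3 = 17/3 + q)
(24 + (Y(2)/24 + 2/T(3)))*(-12) = (24 + (((1/2)/2)/24 + 2/(17/3 + 3)))*(-12) = (24 + (((1/2)*(1/2))*(1/24) + 2/(26/3)))*(-12) = (24 + ((1/4)*(1/24) + 2*(3/26)))*(-12) = (24 + (1/96 + 3/13))*(-12) = (24 + 301/1248)*(-12) = (30253/1248)*(-12) = -30253/104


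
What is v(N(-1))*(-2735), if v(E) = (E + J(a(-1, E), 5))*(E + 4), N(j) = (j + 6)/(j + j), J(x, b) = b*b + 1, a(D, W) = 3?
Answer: -385635/4 ≈ -96409.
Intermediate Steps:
J(x, b) = 1 + b**2 (J(x, b) = b**2 + 1 = 1 + b**2)
N(j) = (6 + j)/(2*j) (N(j) = (6 + j)/((2*j)) = (6 + j)*(1/(2*j)) = (6 + j)/(2*j))
v(E) = (4 + E)*(26 + E) (v(E) = (E + (1 + 5**2))*(E + 4) = (E + (1 + 25))*(4 + E) = (E + 26)*(4 + E) = (26 + E)*(4 + E) = (4 + E)*(26 + E))
v(N(-1))*(-2735) = (104 + ((1/2)*(6 - 1)/(-1))**2 + 30*((1/2)*(6 - 1)/(-1)))*(-2735) = (104 + ((1/2)*(-1)*5)**2 + 30*((1/2)*(-1)*5))*(-2735) = (104 + (-5/2)**2 + 30*(-5/2))*(-2735) = (104 + 25/4 - 75)*(-2735) = (141/4)*(-2735) = -385635/4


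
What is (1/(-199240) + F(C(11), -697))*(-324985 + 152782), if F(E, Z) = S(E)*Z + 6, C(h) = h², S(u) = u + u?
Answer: 5786952817913163/199240 ≈ 2.9045e+10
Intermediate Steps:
S(u) = 2*u
F(E, Z) = 6 + 2*E*Z (F(E, Z) = (2*E)*Z + 6 = 2*E*Z + 6 = 6 + 2*E*Z)
(1/(-199240) + F(C(11), -697))*(-324985 + 152782) = (1/(-199240) + (6 + 2*11²*(-697)))*(-324985 + 152782) = (-1/199240 + (6 + 2*121*(-697)))*(-172203) = (-1/199240 + (6 - 168674))*(-172203) = (-1/199240 - 168668)*(-172203) = -33605412321/199240*(-172203) = 5786952817913163/199240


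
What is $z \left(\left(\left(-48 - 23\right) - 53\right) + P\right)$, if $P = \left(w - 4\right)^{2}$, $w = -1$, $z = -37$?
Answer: $3663$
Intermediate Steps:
$P = 25$ ($P = \left(-1 - 4\right)^{2} = \left(-5\right)^{2} = 25$)
$z \left(\left(\left(-48 - 23\right) - 53\right) + P\right) = - 37 \left(\left(\left(-48 - 23\right) - 53\right) + 25\right) = - 37 \left(\left(-71 - 53\right) + 25\right) = - 37 \left(-124 + 25\right) = \left(-37\right) \left(-99\right) = 3663$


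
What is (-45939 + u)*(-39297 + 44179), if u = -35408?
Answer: -397136054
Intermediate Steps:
(-45939 + u)*(-39297 + 44179) = (-45939 - 35408)*(-39297 + 44179) = -81347*4882 = -397136054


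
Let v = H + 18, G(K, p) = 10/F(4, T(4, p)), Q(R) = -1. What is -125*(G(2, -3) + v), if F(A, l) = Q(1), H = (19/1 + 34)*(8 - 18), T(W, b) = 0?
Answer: 65250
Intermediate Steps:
H = -530 (H = (19*1 + 34)*(-10) = (19 + 34)*(-10) = 53*(-10) = -530)
F(A, l) = -1
G(K, p) = -10 (G(K, p) = 10/(-1) = 10*(-1) = -10)
v = -512 (v = -530 + 18 = -512)
-125*(G(2, -3) + v) = -125*(-10 - 512) = -125*(-522) = 65250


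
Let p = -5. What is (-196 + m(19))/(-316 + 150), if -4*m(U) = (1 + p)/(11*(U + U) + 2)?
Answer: 82319/69720 ≈ 1.1807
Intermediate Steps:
m(U) = 1/(2 + 22*U) (m(U) = -(1 - 5)/(4*(11*(U + U) + 2)) = -(-1)/(11*(2*U) + 2) = -(-1)/(22*U + 2) = -(-1)/(2 + 22*U) = 1/(2 + 22*U))
(-196 + m(19))/(-316 + 150) = (-196 + 1/(2*(1 + 11*19)))/(-316 + 150) = (-196 + 1/(2*(1 + 209)))/(-166) = (-196 + (1/2)/210)*(-1/166) = (-196 + (1/2)*(1/210))*(-1/166) = (-196 + 1/420)*(-1/166) = -82319/420*(-1/166) = 82319/69720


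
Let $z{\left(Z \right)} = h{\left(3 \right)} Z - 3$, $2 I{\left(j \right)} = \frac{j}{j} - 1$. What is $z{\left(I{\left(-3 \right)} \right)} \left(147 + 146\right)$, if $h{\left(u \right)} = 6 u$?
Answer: $-879$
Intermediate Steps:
$I{\left(j \right)} = 0$ ($I{\left(j \right)} = \frac{\frac{j}{j} - 1}{2} = \frac{1 - 1}{2} = \frac{1}{2} \cdot 0 = 0$)
$z{\left(Z \right)} = -3 + 18 Z$ ($z{\left(Z \right)} = 6 \cdot 3 Z - 3 = 18 Z - 3 = -3 + 18 Z$)
$z{\left(I{\left(-3 \right)} \right)} \left(147 + 146\right) = \left(-3 + 18 \cdot 0\right) \left(147 + 146\right) = \left(-3 + 0\right) 293 = \left(-3\right) 293 = -879$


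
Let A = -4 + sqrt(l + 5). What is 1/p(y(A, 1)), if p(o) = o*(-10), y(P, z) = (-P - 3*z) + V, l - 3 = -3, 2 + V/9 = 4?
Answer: -19/3560 - sqrt(5)/3560 ≈ -0.0059652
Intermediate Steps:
V = 18 (V = -18 + 9*4 = -18 + 36 = 18)
l = 0 (l = 3 - 3 = 0)
A = -4 + sqrt(5) (A = -4 + sqrt(0 + 5) = -4 + sqrt(5) ≈ -1.7639)
y(P, z) = 18 - P - 3*z (y(P, z) = (-P - 3*z) + 18 = 18 - P - 3*z)
p(o) = -10*o
1/p(y(A, 1)) = 1/(-10*(18 - (-4 + sqrt(5)) - 3*1)) = 1/(-10*(18 + (4 - sqrt(5)) - 3)) = 1/(-10*(19 - sqrt(5))) = 1/(-190 + 10*sqrt(5))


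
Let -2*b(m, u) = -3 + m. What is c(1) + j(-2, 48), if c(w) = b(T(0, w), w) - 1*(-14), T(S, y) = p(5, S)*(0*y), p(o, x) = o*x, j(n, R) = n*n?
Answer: 39/2 ≈ 19.500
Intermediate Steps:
j(n, R) = n**2
T(S, y) = 0 (T(S, y) = (5*S)*(0*y) = (5*S)*0 = 0)
b(m, u) = 3/2 - m/2 (b(m, u) = -(-3 + m)/2 = 3/2 - m/2)
c(w) = 31/2 (c(w) = (3/2 - 1/2*0) - 1*(-14) = (3/2 + 0) + 14 = 3/2 + 14 = 31/2)
c(1) + j(-2, 48) = 31/2 + (-2)**2 = 31/2 + 4 = 39/2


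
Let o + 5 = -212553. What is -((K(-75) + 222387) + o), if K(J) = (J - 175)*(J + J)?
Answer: -47329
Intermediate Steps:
K(J) = 2*J*(-175 + J) (K(J) = (-175 + J)*(2*J) = 2*J*(-175 + J))
o = -212558 (o = -5 - 212553 = -212558)
-((K(-75) + 222387) + o) = -((2*(-75)*(-175 - 75) + 222387) - 212558) = -((2*(-75)*(-250) + 222387) - 212558) = -((37500 + 222387) - 212558) = -(259887 - 212558) = -1*47329 = -47329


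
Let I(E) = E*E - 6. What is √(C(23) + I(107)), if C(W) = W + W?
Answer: √11489 ≈ 107.19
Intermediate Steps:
C(W) = 2*W
I(E) = -6 + E² (I(E) = E² - 6 = -6 + E²)
√(C(23) + I(107)) = √(2*23 + (-6 + 107²)) = √(46 + (-6 + 11449)) = √(46 + 11443) = √11489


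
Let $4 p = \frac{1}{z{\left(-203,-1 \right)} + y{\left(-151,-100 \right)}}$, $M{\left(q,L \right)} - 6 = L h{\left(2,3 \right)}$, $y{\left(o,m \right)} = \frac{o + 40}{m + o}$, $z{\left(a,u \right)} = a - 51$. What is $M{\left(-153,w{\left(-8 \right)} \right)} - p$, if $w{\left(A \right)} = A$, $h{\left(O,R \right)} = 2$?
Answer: $- \frac{2545469}{254572} \approx -9.999$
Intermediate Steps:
$z{\left(a,u \right)} = -51 + a$
$y{\left(o,m \right)} = \frac{40 + o}{m + o}$
$M{\left(q,L \right)} = 6 + 2 L$ ($M{\left(q,L \right)} = 6 + L 2 = 6 + 2 L$)
$p = - \frac{251}{254572}$ ($p = \frac{1}{4 \left(\left(-51 - 203\right) + \frac{40 - 151}{-100 - 151}\right)} = \frac{1}{4 \left(-254 + \frac{1}{-251} \left(-111\right)\right)} = \frac{1}{4 \left(-254 - - \frac{111}{251}\right)} = \frac{1}{4 \left(-254 + \frac{111}{251}\right)} = \frac{1}{4 \left(- \frac{63643}{251}\right)} = \frac{1}{4} \left(- \frac{251}{63643}\right) = - \frac{251}{254572} \approx -0.00098597$)
$M{\left(-153,w{\left(-8 \right)} \right)} - p = \left(6 + 2 \left(-8\right)\right) - - \frac{251}{254572} = \left(6 - 16\right) + \frac{251}{254572} = -10 + \frac{251}{254572} = - \frac{2545469}{254572}$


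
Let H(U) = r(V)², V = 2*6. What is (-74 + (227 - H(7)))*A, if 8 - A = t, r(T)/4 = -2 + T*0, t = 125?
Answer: -10413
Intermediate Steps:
V = 12
r(T) = -8 (r(T) = 4*(-2 + T*0) = 4*(-2 + 0) = 4*(-2) = -8)
A = -117 (A = 8 - 1*125 = 8 - 125 = -117)
H(U) = 64 (H(U) = (-8)² = 64)
(-74 + (227 - H(7)))*A = (-74 + (227 - 1*64))*(-117) = (-74 + (227 - 64))*(-117) = (-74 + 163)*(-117) = 89*(-117) = -10413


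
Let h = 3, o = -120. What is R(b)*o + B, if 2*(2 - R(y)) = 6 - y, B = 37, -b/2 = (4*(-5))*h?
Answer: -7043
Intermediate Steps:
b = 120 (b = -2*4*(-5)*3 = -(-40)*3 = -2*(-60) = 120)
R(y) = -1 + y/2 (R(y) = 2 - (6 - y)/2 = 2 + (-3 + y/2) = -1 + y/2)
R(b)*o + B = (-1 + (½)*120)*(-120) + 37 = (-1 + 60)*(-120) + 37 = 59*(-120) + 37 = -7080 + 37 = -7043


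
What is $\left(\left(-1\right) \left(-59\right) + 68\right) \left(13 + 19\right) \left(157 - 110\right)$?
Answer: $191008$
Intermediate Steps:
$\left(\left(-1\right) \left(-59\right) + 68\right) \left(13 + 19\right) \left(157 - 110\right) = \left(59 + 68\right) 32 \cdot 47 = 127 \cdot 32 \cdot 47 = 4064 \cdot 47 = 191008$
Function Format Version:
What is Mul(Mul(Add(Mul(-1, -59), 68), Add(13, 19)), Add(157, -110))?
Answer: 191008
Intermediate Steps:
Mul(Mul(Add(Mul(-1, -59), 68), Add(13, 19)), Add(157, -110)) = Mul(Mul(Add(59, 68), 32), 47) = Mul(Mul(127, 32), 47) = Mul(4064, 47) = 191008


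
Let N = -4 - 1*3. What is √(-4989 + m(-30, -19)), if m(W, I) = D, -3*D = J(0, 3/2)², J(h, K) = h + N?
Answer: 2*I*√11262/3 ≈ 70.748*I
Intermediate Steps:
N = -7 (N = -4 - 3 = -7)
J(h, K) = -7 + h (J(h, K) = h - 7 = -7 + h)
D = -49/3 (D = -(-7 + 0)²/3 = -⅓*(-7)² = -⅓*49 = -49/3 ≈ -16.333)
m(W, I) = -49/3
√(-4989 + m(-30, -19)) = √(-4989 - 49/3) = √(-15016/3) = 2*I*√11262/3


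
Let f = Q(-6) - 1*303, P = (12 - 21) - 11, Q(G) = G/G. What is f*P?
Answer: 6040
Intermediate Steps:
Q(G) = 1
P = -20 (P = -9 - 11 = -20)
f = -302 (f = 1 - 1*303 = 1 - 303 = -302)
f*P = -302*(-20) = 6040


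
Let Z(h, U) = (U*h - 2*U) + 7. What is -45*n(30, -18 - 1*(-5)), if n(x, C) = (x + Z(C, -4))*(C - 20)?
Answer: 144045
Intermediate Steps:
Z(h, U) = 7 - 2*U + U*h (Z(h, U) = (-2*U + U*h) + 7 = 7 - 2*U + U*h)
n(x, C) = (-20 + C)*(15 + x - 4*C) (n(x, C) = (x + (7 - 2*(-4) - 4*C))*(C - 20) = (x + (7 + 8 - 4*C))*(-20 + C) = (x + (15 - 4*C))*(-20 + C) = (15 + x - 4*C)*(-20 + C) = (-20 + C)*(15 + x - 4*C))
-45*n(30, -18 - 1*(-5)) = -45*(-300 - 20*30 - 4*(-18 - 1*(-5))**2 + 95*(-18 - 1*(-5)) + (-18 - 1*(-5))*30) = -45*(-300 - 600 - 4*(-18 + 5)**2 + 95*(-18 + 5) + (-18 + 5)*30) = -45*(-300 - 600 - 4*(-13)**2 + 95*(-13) - 13*30) = -45*(-300 - 600 - 4*169 - 1235 - 390) = -45*(-300 - 600 - 676 - 1235 - 390) = -45*(-3201) = 144045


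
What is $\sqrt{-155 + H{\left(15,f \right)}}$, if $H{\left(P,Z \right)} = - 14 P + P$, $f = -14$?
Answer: $5 i \sqrt{14} \approx 18.708 i$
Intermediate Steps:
$H{\left(P,Z \right)} = - 13 P$
$\sqrt{-155 + H{\left(15,f \right)}} = \sqrt{-155 - 195} = \sqrt{-350} = 5 i \sqrt{14}$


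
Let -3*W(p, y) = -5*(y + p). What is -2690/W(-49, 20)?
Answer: 1614/29 ≈ 55.655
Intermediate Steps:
W(p, y) = 5*p/3 + 5*y/3 (W(p, y) = -(-5)*(y + p)/3 = -(-5)*(p + y)/3 = -(-5*p - 5*y)/3 = 5*p/3 + 5*y/3)
-2690/W(-49, 20) = -2690/((5/3)*(-49) + (5/3)*20) = -2690/(-245/3 + 100/3) = -2690/(-145/3) = -2690*(-3/145) = 1614/29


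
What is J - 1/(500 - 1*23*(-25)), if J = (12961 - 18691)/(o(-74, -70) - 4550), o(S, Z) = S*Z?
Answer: -205346/22575 ≈ -9.0962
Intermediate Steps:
J = -191/21 (J = (12961 - 18691)/(-74*(-70) - 4550) = -5730/(5180 - 4550) = -5730/630 = -5730*1/630 = -191/21 ≈ -9.0952)
J - 1/(500 - 1*23*(-25)) = -191/21 - 1/(500 - 1*23*(-25)) = -191/21 - 1/(500 - 23*(-25)) = -191/21 - 1/(500 + 575) = -191/21 - 1/1075 = -205346/22575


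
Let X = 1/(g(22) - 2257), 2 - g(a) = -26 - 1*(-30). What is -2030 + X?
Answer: -4585771/2259 ≈ -2030.0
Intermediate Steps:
g(a) = -2 (g(a) = 2 - (-26 - 1*(-30)) = 2 - (-26 + 30) = 2 - 1*4 = 2 - 4 = -2)
X = -1/2259 (X = 1/(-2 - 2257) = 1/(-2259) = -1/2259 ≈ -0.00044267)
-2030 + X = -2030 - 1/2259 = -4585771/2259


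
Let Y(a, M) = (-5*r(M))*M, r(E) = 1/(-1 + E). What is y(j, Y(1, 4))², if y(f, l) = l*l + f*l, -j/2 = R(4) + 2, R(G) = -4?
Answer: 25600/81 ≈ 316.05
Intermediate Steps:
Y(a, M) = -5*M/(-1 + M) (Y(a, M) = (-5/(-1 + M))*M = -5*M/(-1 + M))
j = 4 (j = -2*(-4 + 2) = -2*(-2) = 4)
y(f, l) = l² + f*l
y(j, Y(1, 4))² = ((-5*4/(-1 + 4))*(4 - 5*4/(-1 + 4)))² = ((-5*4/3)*(4 - 5*4/3))² = ((-5*4*⅓)*(4 - 5*4*⅓))² = (-20*(4 - 20/3)/3)² = (-20/3*(-8/3))² = (160/9)² = 25600/81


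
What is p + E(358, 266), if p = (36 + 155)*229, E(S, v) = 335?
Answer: 44074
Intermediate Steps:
p = 43739 (p = 191*229 = 43739)
p + E(358, 266) = 43739 + 335 = 44074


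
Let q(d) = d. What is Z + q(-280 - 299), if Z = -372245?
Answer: -372824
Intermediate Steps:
Z + q(-280 - 299) = -372245 + (-280 - 299) = -372245 - 579 = -372824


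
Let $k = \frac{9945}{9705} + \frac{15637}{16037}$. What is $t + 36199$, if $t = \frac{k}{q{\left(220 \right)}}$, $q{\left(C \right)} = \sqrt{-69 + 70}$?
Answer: $\frac{375619365531}{10375939} \approx 36201.0$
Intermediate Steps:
$q{\left(C \right)} = 1$ ($q{\left(C \right)} = \sqrt{1} = 1$)
$k = \frac{20749670}{10375939}$ ($k = 9945 \cdot \frac{1}{9705} + 15637 \cdot \frac{1}{16037} = \frac{663}{647} + \frac{15637}{16037} = \frac{20749670}{10375939} \approx 1.9998$)
$t = \frac{20749670}{10375939}$ ($t = \frac{20749670}{10375939 \cdot 1} = \frac{20749670}{10375939} \cdot 1 = \frac{20749670}{10375939} \approx 1.9998$)
$t + 36199 = \frac{20749670}{10375939} + 36199 = \frac{375619365531}{10375939}$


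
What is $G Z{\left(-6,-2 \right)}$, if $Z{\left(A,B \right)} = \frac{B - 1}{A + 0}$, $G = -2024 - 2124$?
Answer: $-2074$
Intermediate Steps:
$G = -4148$ ($G = -2024 - 2124 = -4148$)
$Z{\left(A,B \right)} = \frac{-1 + B}{A}$
$G Z{\left(-6,-2 \right)} = - 4148 \frac{-1 - 2}{-6} = - 4148 \left(\left(- \frac{1}{6}\right) \left(-3\right)\right) = \left(-4148\right) \frac{1}{2} = -2074$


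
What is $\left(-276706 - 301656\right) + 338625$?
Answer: $-239737$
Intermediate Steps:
$\left(-276706 - 301656\right) + 338625 = -578362 + 338625 = -239737$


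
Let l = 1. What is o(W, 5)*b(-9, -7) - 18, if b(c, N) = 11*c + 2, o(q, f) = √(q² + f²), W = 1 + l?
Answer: -18 - 97*√29 ≈ -540.36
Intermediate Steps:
W = 2 (W = 1 + 1 = 2)
o(q, f) = √(f² + q²)
b(c, N) = 2 + 11*c
o(W, 5)*b(-9, -7) - 18 = √(5² + 2²)*(2 + 11*(-9)) - 18 = √(25 + 4)*(2 - 99) - 18 = √29*(-97) - 18 = -97*√29 - 18 = -18 - 97*√29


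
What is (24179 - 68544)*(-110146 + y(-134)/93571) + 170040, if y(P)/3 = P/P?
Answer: 457262512832335/93571 ≈ 4.8868e+9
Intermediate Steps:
y(P) = 3 (y(P) = 3*(P/P) = 3*1 = 3)
(24179 - 68544)*(-110146 + y(-134)/93571) + 170040 = (24179 - 68544)*(-110146 + 3/93571) + 170040 = -44365*(-110146 + 3*(1/93571)) + 170040 = -44365*(-110146 + 3/93571) + 170040 = -44365*(-10306471363/93571) + 170040 = 457246602019495/93571 + 170040 = 457262512832335/93571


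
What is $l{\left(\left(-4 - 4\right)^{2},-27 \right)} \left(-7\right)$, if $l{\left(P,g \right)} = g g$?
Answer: $-5103$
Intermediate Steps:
$l{\left(P,g \right)} = g^{2}$
$l{\left(\left(-4 - 4\right)^{2},-27 \right)} \left(-7\right) = \left(-27\right)^{2} \left(-7\right) = 729 \left(-7\right) = -5103$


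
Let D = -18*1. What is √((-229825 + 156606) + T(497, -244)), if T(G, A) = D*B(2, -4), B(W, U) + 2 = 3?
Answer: I*√73237 ≈ 270.62*I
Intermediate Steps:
D = -18
B(W, U) = 1 (B(W, U) = -2 + 3 = 1)
T(G, A) = -18 (T(G, A) = -18*1 = -18)
√((-229825 + 156606) + T(497, -244)) = √((-229825 + 156606) - 18) = √(-73219 - 18) = √(-73237) = I*√73237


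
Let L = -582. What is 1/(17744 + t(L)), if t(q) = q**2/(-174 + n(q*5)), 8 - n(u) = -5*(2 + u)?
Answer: 817/14478030 ≈ 5.6430e-5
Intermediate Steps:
n(u) = 18 + 5*u (n(u) = 8 - (-5)*(2 + u) = 8 - (-10 - 5*u) = 8 + (10 + 5*u) = 18 + 5*u)
t(q) = q**2/(-156 + 25*q) (t(q) = q**2/(-174 + (18 + 5*(q*5))) = q**2/(-174 + (18 + 5*(5*q))) = q**2/(-174 + (18 + 25*q)) = q**2/(-156 + 25*q))
1/(17744 + t(L)) = 1/(17744 + (-582)**2/(-156 + 25*(-582))) = 1/(17744 + 338724/(-156 - 14550)) = 1/(17744 + 338724/(-14706)) = 1/(17744 + 338724*(-1/14706)) = 1/(17744 - 18818/817) = 1/(14478030/817) = 817/14478030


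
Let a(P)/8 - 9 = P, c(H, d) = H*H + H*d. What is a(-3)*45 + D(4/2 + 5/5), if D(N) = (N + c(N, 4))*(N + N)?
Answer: 2304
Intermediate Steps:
c(H, d) = H² + H*d
a(P) = 72 + 8*P
D(N) = 2*N*(N + N*(4 + N)) (D(N) = (N + N*(N + 4))*(N + N) = (N + N*(4 + N))*(2*N) = 2*N*(N + N*(4 + N)))
a(-3)*45 + D(4/2 + 5/5) = (72 + 8*(-3))*45 + 2*(4/2 + 5/5)²*(5 + (4/2 + 5/5)) = (72 - 24)*45 + 2*(4*(½) + 5*(⅕))²*(5 + (4*(½) + 5*(⅕))) = 48*45 + 2*(2 + 1)²*(5 + (2 + 1)) = 2160 + 2*3²*(5 + 3) = 2160 + 2*9*8 = 2160 + 144 = 2304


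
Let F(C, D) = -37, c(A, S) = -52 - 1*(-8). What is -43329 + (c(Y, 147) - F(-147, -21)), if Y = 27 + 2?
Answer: -43336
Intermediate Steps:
Y = 29
c(A, S) = -44 (c(A, S) = -52 + 8 = -44)
-43329 + (c(Y, 147) - F(-147, -21)) = -43329 + (-44 - 1*(-37)) = -43329 + (-44 + 37) = -43329 - 7 = -43336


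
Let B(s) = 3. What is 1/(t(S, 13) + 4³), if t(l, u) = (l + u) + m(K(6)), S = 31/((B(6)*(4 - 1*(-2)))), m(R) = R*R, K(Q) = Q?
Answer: 18/2065 ≈ 0.0087167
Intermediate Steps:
m(R) = R²
S = 31/18 (S = 31/((3*(4 - 1*(-2)))) = 31/((3*(4 + 2))) = 31/((3*6)) = 31/18 ≈ 1.7222)
t(l, u) = 36 + l + u (t(l, u) = (l + u) + 6² = (l + u) + 36 = 36 + l + u)
1/(t(S, 13) + 4³) = 1/((36 + 31/18 + 13) + 4³) = 1/(913/18 + 64) = 1/(2065/18) = 18/2065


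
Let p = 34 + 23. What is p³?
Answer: 185193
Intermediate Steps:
p = 57
p³ = 57³ = 185193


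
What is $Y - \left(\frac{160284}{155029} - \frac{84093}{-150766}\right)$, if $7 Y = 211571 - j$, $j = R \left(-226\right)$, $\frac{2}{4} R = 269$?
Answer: $\frac{158912223365211}{3339014602} \approx 47593.0$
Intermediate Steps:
$R = 538$ ($R = 2 \cdot 269 = 538$)
$j = -121588$ ($j = 538 \left(-226\right) = -121588$)
$Y = \frac{333159}{7}$ ($Y = \frac{211571 - -121588}{7} = \frac{211571 + 121588}{7} = \frac{1}{7} \cdot 333159 = \frac{333159}{7} \approx 47594.0$)
$Y - \left(\frac{160284}{155029} - \frac{84093}{-150766}\right) = \frac{333159}{7} - \left(\frac{160284}{155029} - \frac{84093}{-150766}\right) = \frac{333159}{7} - \left(160284 \cdot \frac{1}{155029} - - \frac{84093}{150766}\right) = \frac{333159}{7} - \left(\frac{160284}{155029} + \frac{84093}{150766}\right) = \frac{333159}{7} - \frac{759229209}{477002086} = \frac{158912223365211}{3339014602}$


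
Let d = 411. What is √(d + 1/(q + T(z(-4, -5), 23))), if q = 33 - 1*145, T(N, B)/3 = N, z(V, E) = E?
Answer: 2*√1657223/127 ≈ 20.273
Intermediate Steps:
T(N, B) = 3*N
q = -112 (q = 33 - 145 = -112)
√(d + 1/(q + T(z(-4, -5), 23))) = √(411 + 1/(-112 + 3*(-5))) = √(411 + 1/(-112 - 15)) = √(411 + 1/(-127)) = √(411 - 1/127) = √(52196/127) = 2*√1657223/127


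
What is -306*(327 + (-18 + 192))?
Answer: -153306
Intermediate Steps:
-306*(327 + (-18 + 192)) = -306*(327 + 174) = -306*501 = -153306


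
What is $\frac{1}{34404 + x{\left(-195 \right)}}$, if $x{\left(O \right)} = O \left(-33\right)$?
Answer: $\frac{1}{40839} \approx 2.4486 \cdot 10^{-5}$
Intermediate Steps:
$x{\left(O \right)} = - 33 O$
$\frac{1}{34404 + x{\left(-195 \right)}} = \frac{1}{34404 - -6435} = \frac{1}{34404 + 6435} = \frac{1}{40839}$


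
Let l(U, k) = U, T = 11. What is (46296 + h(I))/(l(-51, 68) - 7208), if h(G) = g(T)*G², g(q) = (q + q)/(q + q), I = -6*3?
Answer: -6660/1037 ≈ -6.4224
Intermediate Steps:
I = -18
g(q) = 1 (g(q) = (2*q)/((2*q)) = (2*q)*(1/(2*q)) = 1)
h(G) = G² (h(G) = 1*G² = G²)
(46296 + h(I))/(l(-51, 68) - 7208) = (46296 + (-18)²)/(-51 - 7208) = (46296 + 324)/(-7259) = 46620*(-1/7259) = -6660/1037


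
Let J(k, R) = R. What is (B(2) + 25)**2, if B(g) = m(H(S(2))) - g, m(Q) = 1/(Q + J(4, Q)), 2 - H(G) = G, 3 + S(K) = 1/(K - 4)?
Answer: 64516/121 ≈ 533.19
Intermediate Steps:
S(K) = -3 + 1/(-4 + K) (S(K) = -3 + 1/(K - 4) = -3 + 1/(-4 + K))
H(G) = 2 - G
m(Q) = 1/(2*Q) (m(Q) = 1/(Q + Q) = 1/(2*Q))
B(g) = 1/11 - g (B(g) = 1/(2*(2 - (13 - 3*2)/(-4 + 2))) - g = 1/(2*(2 - (13 - 6)/(-2))) - g = 1/(2*(2 - (-1)*7/2)) - g = 1/(2*(2 - 1*(-7/2))) - g = 1/(2*(2 + 7/2)) - g = 1/(2*(11/2)) - g = (1/2)*(2/11) - g = 1/11 - g)
(B(2) + 25)**2 = ((1/11 - 1*2) + 25)**2 = ((1/11 - 2) + 25)**2 = (-21/11 + 25)**2 = (254/11)**2 = 64516/121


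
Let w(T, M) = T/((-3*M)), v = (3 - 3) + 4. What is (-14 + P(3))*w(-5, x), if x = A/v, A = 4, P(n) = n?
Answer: -55/3 ≈ -18.333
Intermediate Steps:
v = 4 (v = 0 + 4 = 4)
x = 1 (x = 4/4 = 4*(¼) = 1)
w(T, M) = -T/(3*M) (w(T, M) = T*(-1/(3*M)) = -T/(3*M))
(-14 + P(3))*w(-5, x) = (-14 + 3)*(-⅓*(-5)/1) = -(-11)*(-5)/3 = -11*5/3 = -55/3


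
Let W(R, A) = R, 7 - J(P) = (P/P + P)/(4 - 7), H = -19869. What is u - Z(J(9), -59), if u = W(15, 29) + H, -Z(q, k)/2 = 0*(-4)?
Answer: -19854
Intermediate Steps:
J(P) = 22/3 + P/3 (J(P) = 7 - (P/P + P)/(4 - 7) = 7 - (1 + P)/(-3) = 7 - (1 + P)*(-1)/3 = 7 - (-⅓ - P/3) = 7 + (⅓ + P/3) = 22/3 + P/3)
Z(q, k) = 0 (Z(q, k) = -0*(-4) = -2*0 = 0)
u = -19854 (u = 15 - 19869 = -19854)
u - Z(J(9), -59) = -19854 - 1*0 = -19854 + 0 = -19854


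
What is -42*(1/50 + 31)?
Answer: -32571/25 ≈ -1302.8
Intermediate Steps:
-42*(1/50 + 31) = -42*1551/50 = -32571/25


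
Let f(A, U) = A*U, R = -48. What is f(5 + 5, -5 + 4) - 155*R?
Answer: 7430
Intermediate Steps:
f(5 + 5, -5 + 4) - 155*R = (5 + 5)*(-5 + 4) - 155*(-48) = 10*(-1) + 7440 = -10 + 7440 = 7430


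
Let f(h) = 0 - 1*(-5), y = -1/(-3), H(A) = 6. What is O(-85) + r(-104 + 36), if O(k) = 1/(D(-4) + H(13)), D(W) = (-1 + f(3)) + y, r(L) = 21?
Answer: 654/31 ≈ 21.097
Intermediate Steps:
y = 1/3 (y = -1*(-1/3) = 1/3 ≈ 0.33333)
f(h) = 5 (f(h) = 0 + 5 = 5)
D(W) = 13/3 (D(W) = (-1 + 5) + 1/3 = 4 + 1/3 = 13/3)
O(k) = 3/31 (O(k) = 1/(13/3 + 6) = 1/(31/3) = 3/31)
O(-85) + r(-104 + 36) = 3/31 + 21 = 654/31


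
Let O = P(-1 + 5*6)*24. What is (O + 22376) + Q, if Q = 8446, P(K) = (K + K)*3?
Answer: 34998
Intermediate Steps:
P(K) = 6*K (P(K) = (2*K)*3 = 6*K)
O = 4176 (O = (6*(-1 + 5*6))*24 = (6*(-1 + 30))*24 = (6*29)*24 = 174*24 = 4176)
(O + 22376) + Q = (4176 + 22376) + 8446 = 26552 + 8446 = 34998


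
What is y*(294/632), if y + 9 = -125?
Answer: -9849/158 ≈ -62.335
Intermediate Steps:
y = -134 (y = -9 - 125 = -134)
y*(294/632) = -39396/632 = -134*147/316 = -9849/158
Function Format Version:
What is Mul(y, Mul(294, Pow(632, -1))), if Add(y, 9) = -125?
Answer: Rational(-9849, 158) ≈ -62.335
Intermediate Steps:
y = -134 (y = Add(-9, -125) = -134)
Mul(y, Mul(294, Pow(632, -1))) = Mul(-134, Mul(294, Pow(632, -1))) = Mul(-134, Mul(294, Rational(1, 632))) = Mul(-134, Rational(147, 316)) = Rational(-9849, 158)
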